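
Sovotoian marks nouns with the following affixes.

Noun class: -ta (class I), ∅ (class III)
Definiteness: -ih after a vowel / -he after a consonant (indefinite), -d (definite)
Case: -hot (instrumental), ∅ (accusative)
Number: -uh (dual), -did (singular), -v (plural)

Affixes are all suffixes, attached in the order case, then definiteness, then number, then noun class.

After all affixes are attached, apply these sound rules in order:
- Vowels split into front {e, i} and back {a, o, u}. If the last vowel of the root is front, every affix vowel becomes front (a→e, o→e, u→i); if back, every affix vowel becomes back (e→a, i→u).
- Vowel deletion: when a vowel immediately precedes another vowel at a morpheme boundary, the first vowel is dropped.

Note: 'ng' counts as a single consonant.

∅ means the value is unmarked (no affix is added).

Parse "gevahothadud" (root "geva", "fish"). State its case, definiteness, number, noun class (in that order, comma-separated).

instrumental, indefinite, singular, class III

Segment: geva-hot-he-did.
case: -hot → instrumental.
definiteness: -ih/he → indefinite.
number: -did → singular.
noun class: ∅ → class III.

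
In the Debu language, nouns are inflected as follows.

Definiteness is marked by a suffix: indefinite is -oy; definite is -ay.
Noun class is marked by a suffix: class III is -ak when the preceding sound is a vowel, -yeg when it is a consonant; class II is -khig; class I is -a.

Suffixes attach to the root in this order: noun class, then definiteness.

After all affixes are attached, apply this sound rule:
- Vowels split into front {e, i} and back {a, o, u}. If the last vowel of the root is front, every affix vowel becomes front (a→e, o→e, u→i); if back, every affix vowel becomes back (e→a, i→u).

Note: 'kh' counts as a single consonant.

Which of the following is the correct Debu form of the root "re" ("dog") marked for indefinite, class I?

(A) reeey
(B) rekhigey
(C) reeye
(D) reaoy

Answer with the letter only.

A

Attach noun class class I -a → rea.
Attach definiteness indefinite -oy → reaoy.
Apply vowel harmony: reaoy → reeey.
So the correct form is reeey, option (A).
(B) rekhigey is wrong: it uses class II instead of class I for noun class.
(D) reaoy is wrong: it fails to apply the sound rule(s).
(C) reeye is wrong: it has the affixes in the wrong order.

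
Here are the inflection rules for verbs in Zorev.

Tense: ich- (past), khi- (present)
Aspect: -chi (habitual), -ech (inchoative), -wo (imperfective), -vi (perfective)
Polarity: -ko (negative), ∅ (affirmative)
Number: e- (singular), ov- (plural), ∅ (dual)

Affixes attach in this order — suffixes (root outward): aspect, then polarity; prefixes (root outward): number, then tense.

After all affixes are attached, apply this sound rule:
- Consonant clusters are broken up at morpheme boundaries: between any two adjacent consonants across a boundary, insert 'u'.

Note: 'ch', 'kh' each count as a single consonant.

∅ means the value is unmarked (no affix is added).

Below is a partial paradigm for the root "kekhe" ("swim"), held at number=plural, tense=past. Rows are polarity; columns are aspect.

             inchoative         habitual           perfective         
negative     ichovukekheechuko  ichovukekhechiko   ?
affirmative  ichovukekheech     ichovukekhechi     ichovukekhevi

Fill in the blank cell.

Attach aspect perfective -vi → kekhevi.
Attach polarity negative -ko → kekheviko.
Attach number plural ov- → ovkekheviko.
Attach tense past ich- → ichovkekheviko.
Apply epenthesis: ichovkekheviko → ichovukekheviko.

ichovukekheviko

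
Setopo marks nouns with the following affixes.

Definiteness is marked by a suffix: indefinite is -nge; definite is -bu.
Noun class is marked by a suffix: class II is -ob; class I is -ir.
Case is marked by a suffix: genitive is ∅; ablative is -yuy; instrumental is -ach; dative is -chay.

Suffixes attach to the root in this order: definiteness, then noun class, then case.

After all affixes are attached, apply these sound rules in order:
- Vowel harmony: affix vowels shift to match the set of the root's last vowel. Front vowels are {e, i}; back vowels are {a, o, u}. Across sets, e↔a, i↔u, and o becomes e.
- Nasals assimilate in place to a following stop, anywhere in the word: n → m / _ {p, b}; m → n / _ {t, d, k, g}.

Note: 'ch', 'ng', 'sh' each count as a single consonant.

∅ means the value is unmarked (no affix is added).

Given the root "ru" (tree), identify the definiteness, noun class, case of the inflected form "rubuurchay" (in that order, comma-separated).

Segment: ru-bu-ir-chay.
definiteness: -bu → definite.
noun class: -ir → class I.
case: -chay → dative.

definite, class I, dative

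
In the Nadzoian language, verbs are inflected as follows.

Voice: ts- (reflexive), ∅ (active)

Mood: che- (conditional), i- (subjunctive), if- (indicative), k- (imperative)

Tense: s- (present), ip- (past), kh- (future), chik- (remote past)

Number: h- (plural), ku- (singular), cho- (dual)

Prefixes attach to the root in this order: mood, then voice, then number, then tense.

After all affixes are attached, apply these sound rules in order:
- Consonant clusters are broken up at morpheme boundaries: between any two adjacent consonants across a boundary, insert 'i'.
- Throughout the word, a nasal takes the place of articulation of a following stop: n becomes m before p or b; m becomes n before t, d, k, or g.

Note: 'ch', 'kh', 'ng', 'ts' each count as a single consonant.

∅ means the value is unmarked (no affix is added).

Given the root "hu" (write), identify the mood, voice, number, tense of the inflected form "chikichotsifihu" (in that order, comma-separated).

Segment: chik-cho-ts-if-hu.
mood: if- → indicative.
voice: ts- → reflexive.
number: cho- → dual.
tense: chik- → remote past.

indicative, reflexive, dual, remote past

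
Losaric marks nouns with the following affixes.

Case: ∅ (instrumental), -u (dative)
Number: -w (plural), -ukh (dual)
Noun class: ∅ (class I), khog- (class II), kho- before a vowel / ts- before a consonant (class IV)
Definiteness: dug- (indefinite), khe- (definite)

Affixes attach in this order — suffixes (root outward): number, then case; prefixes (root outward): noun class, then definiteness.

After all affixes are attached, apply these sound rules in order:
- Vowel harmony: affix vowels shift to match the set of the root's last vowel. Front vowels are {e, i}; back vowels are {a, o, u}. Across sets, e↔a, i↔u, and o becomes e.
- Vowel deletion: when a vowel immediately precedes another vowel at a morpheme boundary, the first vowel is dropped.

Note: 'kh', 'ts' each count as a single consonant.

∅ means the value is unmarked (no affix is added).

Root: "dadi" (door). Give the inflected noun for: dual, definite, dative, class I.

khedadikhi

noun class = class I: zero marking, form stays dadi.
Attach number dual -ukh → dadiukh.
Attach case dative -u → dadiukhu.
Attach definiteness definite khe- → khedadiukhu.
Apply vowel harmony: khedadiukhu → khedadiikhi.
Apply vowel deletion: khedadiikhi → khedadikhi.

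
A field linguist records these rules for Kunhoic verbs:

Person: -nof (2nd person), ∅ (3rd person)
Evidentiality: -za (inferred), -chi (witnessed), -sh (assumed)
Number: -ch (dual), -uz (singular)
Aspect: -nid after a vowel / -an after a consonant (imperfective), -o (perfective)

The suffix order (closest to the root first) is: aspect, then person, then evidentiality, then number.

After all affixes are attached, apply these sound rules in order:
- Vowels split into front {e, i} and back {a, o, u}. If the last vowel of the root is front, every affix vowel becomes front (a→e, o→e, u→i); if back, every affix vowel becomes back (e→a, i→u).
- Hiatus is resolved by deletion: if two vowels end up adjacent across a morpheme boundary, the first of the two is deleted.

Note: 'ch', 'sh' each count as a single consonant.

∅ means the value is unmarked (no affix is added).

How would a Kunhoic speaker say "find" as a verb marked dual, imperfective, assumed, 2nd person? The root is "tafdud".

Attach aspect imperfective -an (after consonant 'd') → tafdudan.
Attach person 2nd person -nof → tafdudannof.
Attach evidentiality assumed -sh → tafdudannofsh.
Attach number dual -ch → tafdudannofshch.
Vowel harmony: no change.
Vowel deletion: no change.

tafdudannofshch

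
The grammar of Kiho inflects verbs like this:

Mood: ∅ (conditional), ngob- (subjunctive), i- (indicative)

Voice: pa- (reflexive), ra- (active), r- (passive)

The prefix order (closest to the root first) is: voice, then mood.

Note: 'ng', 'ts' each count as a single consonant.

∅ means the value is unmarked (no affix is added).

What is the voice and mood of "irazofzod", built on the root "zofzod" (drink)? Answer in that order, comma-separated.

active, indicative

Segment: i-ra-zofzod.
voice: ra- → active.
mood: i- → indicative.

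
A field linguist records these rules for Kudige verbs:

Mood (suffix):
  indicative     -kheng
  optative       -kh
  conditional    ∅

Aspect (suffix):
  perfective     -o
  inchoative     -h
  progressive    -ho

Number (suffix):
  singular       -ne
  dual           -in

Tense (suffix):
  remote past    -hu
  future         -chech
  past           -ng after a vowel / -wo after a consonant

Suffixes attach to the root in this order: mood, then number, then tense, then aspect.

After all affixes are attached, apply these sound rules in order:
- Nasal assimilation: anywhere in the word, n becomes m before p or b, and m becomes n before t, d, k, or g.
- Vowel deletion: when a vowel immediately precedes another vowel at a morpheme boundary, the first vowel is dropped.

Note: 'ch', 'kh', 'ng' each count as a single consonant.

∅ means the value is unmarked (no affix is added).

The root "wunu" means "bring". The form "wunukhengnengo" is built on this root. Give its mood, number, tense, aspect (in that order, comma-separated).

Segment: wunu-kheng-ne-ng-o.
mood: -kheng → indicative.
number: -ne → singular.
tense: -ng/wo → past.
aspect: -o → perfective.

indicative, singular, past, perfective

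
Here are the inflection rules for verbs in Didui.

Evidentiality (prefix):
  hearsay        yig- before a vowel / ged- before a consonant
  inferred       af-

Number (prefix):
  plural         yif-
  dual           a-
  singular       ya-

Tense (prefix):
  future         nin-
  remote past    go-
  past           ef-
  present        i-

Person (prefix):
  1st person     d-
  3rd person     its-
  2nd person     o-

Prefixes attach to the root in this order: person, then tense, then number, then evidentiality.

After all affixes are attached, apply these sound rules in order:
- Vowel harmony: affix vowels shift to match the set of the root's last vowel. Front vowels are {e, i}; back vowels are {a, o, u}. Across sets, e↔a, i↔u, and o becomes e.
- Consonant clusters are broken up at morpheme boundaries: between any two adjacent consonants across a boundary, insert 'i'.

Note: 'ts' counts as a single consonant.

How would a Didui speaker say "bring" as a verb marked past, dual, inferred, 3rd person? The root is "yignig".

efeefitsiyignig

Attach person 3rd person its- → itsyignig.
Attach tense past ef- → efitsyignig.
Attach number dual a- → aefitsyignig.
Attach evidentiality inferred af- → afaefitsyignig.
Apply vowel harmony: afaefitsyignig → efeefitsyignig.
Apply epenthesis: efeefitsyignig → efeefitsiyignig.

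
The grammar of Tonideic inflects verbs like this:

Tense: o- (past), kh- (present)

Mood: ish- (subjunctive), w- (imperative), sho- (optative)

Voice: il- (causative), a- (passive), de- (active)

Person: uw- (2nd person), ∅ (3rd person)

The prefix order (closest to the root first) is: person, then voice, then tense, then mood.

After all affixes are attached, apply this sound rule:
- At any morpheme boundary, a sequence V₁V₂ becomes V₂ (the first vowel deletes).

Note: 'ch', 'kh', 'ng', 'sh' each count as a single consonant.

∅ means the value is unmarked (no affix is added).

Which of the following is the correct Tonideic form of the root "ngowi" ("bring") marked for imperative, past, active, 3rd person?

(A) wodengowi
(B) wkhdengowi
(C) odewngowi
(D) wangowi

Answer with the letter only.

person = 3rd person: zero marking, form stays ngowi.
Attach voice active de- → dengowi.
Attach tense past o- → odengowi.
Attach mood imperative w- → wodengowi.
Vowel deletion: no change.
So the correct form is wodengowi, option (A).
(C) odewngowi is wrong: it has the affixes in the wrong order.
(B) wkhdengowi is wrong: it uses present instead of past for tense.
(D) wangowi is wrong: it uses passive instead of active for voice.

A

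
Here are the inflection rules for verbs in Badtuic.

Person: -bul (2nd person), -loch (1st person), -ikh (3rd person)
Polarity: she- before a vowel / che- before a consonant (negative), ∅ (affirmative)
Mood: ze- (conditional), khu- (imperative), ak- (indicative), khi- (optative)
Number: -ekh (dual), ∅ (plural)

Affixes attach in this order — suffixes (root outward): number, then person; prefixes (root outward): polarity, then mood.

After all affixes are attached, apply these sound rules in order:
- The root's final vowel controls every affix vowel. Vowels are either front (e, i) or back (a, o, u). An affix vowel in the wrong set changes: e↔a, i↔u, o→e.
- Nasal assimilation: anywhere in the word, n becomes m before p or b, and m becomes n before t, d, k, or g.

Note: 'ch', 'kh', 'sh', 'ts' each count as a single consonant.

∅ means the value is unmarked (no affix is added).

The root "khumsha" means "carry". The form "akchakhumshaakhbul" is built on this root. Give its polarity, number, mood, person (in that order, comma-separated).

negative, dual, indicative, 2nd person

Segment: ak-che-khumsha-ekh-bul.
polarity: she/che- → negative.
number: -ekh → dual.
mood: ak- → indicative.
person: -bul → 2nd person.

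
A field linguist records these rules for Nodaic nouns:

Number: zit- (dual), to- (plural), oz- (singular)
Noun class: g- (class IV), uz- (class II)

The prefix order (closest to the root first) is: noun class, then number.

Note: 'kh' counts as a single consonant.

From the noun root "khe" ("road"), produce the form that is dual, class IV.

zitgkhe

Attach noun class class IV g- → gkhe.
Attach number dual zit- → zitgkhe.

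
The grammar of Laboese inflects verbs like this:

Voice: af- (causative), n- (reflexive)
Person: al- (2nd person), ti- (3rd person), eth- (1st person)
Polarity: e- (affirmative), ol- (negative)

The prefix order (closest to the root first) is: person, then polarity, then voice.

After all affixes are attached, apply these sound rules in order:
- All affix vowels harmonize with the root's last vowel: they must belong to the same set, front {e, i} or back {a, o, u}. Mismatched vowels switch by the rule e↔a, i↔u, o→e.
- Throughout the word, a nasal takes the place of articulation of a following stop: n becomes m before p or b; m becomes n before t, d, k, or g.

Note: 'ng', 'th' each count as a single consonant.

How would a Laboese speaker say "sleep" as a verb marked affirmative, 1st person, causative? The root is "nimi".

efeethnimi

Attach person 1st person eth- → ethnimi.
Attach polarity affirmative e- → eethnimi.
Attach voice causative af- → afeethnimi.
Apply vowel harmony: afeethnimi → efeethnimi.
Nasal assimilation: no change.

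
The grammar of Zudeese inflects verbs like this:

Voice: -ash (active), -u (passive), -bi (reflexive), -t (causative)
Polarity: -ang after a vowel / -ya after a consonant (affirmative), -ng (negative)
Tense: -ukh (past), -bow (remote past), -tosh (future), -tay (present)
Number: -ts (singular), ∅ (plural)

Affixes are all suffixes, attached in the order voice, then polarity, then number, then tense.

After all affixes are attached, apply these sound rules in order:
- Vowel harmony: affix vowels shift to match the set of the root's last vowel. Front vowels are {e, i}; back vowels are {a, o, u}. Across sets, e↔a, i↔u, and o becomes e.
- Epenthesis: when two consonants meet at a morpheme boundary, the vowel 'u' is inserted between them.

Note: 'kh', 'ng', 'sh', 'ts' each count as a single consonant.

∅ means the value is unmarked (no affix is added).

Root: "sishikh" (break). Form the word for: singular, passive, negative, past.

sishikhingutsikh

Attach voice passive -u → sishikhu.
Attach polarity negative -ng → sishikhung.
Attach number singular -ts → sishikhungts.
Attach tense past -ukh → sishikhungtsukh.
Apply vowel harmony: sishikhungtsukh → sishikhingtsikh.
Apply epenthesis: sishikhingtsikh → sishikhingutsikh.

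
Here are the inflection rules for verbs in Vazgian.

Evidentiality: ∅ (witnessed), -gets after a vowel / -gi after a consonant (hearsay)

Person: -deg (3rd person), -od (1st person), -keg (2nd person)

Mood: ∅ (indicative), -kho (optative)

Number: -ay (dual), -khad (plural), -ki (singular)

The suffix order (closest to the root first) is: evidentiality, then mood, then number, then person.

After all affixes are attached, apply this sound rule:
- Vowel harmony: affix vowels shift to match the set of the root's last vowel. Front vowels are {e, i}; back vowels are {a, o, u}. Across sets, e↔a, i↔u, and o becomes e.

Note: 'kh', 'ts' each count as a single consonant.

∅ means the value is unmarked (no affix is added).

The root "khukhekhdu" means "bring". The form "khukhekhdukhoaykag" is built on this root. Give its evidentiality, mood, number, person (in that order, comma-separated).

Segment: khukhekhdu-kho-ay-keg.
evidentiality: ∅ → witnessed.
mood: -kho → optative.
number: -ay → dual.
person: -keg → 2nd person.

witnessed, optative, dual, 2nd person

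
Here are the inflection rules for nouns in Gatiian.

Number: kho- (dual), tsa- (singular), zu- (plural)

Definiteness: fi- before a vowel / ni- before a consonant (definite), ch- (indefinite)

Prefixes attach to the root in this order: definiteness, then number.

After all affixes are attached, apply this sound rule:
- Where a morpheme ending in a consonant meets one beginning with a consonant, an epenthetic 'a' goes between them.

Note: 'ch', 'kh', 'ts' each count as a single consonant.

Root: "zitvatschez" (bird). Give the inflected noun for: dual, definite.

khonizitvatschez

Attach definiteness definite ni- (before consonant 'z') → nizitvatschez.
Attach number dual kho- → khonizitvatschez.
Epenthesis: no change.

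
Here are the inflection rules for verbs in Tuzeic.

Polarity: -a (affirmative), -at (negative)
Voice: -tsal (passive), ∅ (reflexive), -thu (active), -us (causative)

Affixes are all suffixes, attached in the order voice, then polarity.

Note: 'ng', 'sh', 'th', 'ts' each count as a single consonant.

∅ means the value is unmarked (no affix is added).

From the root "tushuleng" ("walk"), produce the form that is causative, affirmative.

Attach voice causative -us → tushulengus.
Attach polarity affirmative -a → tushulengusa.

tushulengusa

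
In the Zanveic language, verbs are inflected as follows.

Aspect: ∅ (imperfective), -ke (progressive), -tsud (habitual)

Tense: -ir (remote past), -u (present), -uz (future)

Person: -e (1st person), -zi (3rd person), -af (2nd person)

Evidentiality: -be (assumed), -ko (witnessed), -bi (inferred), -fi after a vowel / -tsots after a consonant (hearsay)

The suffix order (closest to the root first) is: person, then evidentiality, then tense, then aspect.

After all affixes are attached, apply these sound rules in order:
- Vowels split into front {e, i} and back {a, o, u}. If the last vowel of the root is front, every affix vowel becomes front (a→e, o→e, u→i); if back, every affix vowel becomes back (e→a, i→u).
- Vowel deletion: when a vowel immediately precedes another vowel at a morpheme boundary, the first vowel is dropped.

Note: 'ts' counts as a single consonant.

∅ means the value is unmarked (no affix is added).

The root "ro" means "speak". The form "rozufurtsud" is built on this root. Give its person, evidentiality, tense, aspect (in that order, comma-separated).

Segment: ro-zi-fi-ir-tsud.
person: -zi → 3rd person.
evidentiality: -fi/tsots → hearsay.
tense: -ir → remote past.
aspect: -tsud → habitual.

3rd person, hearsay, remote past, habitual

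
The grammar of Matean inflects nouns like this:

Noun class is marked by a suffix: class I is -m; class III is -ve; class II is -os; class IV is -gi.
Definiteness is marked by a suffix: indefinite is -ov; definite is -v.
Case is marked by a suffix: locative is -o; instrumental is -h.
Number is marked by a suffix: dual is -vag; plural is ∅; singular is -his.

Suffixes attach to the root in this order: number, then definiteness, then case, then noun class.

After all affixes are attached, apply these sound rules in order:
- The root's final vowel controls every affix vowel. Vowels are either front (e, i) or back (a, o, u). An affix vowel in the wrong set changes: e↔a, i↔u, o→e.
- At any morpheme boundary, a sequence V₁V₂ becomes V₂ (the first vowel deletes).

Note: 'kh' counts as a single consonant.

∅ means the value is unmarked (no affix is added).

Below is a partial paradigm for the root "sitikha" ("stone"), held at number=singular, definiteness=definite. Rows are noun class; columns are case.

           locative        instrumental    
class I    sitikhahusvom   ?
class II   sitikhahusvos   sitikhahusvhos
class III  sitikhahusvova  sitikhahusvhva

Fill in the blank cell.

sitikhahusvhm

Attach number singular -his → sitikhahis.
Attach definiteness definite -v → sitikhahisv.
Attach case instrumental -h → sitikhahisvh.
Attach noun class class I -m → sitikhahisvhm.
Apply vowel harmony: sitikhahisvhm → sitikhahusvhm.
Vowel deletion: no change.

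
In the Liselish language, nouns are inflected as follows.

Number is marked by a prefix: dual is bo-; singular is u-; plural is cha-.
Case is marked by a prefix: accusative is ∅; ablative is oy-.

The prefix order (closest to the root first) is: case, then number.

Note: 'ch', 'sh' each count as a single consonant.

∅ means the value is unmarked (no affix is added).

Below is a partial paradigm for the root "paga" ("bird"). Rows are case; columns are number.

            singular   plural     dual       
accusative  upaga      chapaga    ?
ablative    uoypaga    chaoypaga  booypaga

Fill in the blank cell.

case = accusative: zero marking, form stays paga.
Attach number dual bo- → bopaga.

bopaga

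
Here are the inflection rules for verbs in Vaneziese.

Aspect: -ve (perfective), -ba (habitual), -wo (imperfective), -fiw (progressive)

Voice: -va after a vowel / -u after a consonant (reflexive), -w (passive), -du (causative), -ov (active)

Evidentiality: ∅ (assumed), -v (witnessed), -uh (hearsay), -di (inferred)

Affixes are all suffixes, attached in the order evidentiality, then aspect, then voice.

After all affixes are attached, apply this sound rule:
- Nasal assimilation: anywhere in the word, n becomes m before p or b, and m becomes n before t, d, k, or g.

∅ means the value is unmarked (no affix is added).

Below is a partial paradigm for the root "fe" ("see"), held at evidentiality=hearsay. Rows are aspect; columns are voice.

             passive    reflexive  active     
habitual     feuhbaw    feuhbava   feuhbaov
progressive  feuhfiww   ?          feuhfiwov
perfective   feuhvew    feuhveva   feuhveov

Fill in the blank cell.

feuhfiwu

Attach evidentiality hearsay -uh → feuh.
Attach aspect progressive -fiw → feuhfiw.
Attach voice reflexive -u (after consonant 'w') → feuhfiwu.
Nasal assimilation: no change.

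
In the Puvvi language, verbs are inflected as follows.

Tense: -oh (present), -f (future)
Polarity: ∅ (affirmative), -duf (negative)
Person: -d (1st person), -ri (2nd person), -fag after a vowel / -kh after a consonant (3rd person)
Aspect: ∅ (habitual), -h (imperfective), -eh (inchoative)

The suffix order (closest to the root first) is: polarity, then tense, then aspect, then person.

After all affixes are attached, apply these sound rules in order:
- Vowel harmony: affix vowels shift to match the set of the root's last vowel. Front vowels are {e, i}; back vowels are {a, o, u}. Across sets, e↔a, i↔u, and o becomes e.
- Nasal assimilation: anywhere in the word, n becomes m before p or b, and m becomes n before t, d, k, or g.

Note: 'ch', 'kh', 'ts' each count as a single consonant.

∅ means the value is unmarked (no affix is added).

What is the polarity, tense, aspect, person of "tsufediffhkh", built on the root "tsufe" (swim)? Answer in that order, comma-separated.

negative, future, imperfective, 3rd person

Segment: tsufe-duf-f-h-kh.
polarity: -duf → negative.
tense: -f → future.
aspect: -h → imperfective.
person: -fag/kh → 3rd person.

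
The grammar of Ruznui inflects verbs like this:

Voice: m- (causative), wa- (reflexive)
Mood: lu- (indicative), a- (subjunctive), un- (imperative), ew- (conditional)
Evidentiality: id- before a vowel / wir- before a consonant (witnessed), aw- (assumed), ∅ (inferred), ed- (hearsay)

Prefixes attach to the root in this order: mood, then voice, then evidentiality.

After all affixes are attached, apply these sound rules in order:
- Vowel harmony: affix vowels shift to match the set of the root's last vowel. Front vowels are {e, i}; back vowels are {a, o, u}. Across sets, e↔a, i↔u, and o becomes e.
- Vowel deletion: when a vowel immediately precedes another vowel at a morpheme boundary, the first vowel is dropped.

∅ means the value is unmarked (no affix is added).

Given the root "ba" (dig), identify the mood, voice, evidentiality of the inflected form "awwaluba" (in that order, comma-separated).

Segment: aw-wa-lu-ba.
mood: lu- → indicative.
voice: wa- → reflexive.
evidentiality: aw- → assumed.

indicative, reflexive, assumed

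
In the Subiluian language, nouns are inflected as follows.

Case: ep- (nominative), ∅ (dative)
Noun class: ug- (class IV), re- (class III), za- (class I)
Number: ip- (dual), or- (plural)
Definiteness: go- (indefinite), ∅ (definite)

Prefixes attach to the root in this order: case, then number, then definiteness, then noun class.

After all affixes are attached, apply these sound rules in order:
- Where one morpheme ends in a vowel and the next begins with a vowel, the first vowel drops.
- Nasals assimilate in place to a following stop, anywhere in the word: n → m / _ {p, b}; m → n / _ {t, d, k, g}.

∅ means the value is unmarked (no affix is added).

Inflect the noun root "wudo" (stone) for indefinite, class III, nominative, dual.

regipepwudo

Attach case nominative ep- → epwudo.
Attach number dual ip- → ipepwudo.
Attach definiteness indefinite go- → goipepwudo.
Attach noun class class III re- → regoipepwudo.
Apply vowel deletion: regoipepwudo → regipepwudo.
Nasal assimilation: no change.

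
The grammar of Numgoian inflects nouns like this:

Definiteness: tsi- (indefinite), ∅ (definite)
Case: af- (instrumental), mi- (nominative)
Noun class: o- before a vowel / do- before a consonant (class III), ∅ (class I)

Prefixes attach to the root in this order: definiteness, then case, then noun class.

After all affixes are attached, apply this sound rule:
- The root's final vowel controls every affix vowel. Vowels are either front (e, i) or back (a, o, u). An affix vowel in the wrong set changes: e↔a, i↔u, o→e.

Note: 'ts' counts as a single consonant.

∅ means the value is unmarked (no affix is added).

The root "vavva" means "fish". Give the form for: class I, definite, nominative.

muvavva

definiteness = definite: zero marking, form stays vavva.
Attach case nominative mi- → mivavva.
noun class = class I: zero marking, form stays mivavva.
Apply vowel harmony: mivavva → muvavva.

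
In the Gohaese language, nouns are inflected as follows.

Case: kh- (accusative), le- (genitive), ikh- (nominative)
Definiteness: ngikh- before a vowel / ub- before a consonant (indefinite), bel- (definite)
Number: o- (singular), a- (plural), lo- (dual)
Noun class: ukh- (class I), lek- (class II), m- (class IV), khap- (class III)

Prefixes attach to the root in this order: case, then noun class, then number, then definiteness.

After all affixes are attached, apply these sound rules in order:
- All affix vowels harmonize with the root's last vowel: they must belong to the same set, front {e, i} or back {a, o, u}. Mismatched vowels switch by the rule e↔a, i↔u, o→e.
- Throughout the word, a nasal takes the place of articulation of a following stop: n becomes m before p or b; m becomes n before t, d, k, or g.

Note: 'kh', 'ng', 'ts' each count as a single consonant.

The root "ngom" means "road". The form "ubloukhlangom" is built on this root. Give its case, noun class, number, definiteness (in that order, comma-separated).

Segment: ub-lo-ukh-le-ngom.
case: le- → genitive.
noun class: ukh- → class I.
number: lo- → dual.
definiteness: ngikh/ub- → indefinite.

genitive, class I, dual, indefinite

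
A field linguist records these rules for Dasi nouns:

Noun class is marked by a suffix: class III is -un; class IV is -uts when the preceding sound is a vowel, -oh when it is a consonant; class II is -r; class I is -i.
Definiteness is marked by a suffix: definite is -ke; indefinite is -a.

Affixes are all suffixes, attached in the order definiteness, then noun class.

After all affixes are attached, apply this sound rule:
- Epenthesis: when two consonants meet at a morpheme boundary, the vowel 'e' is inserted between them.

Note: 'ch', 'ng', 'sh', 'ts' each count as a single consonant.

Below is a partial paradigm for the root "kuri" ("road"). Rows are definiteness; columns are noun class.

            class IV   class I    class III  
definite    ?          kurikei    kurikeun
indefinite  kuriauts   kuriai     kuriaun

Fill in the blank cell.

Attach definiteness definite -ke → kurike.
Attach noun class class IV -uts (after vowel 'e') → kurikeuts.
Epenthesis: no change.

kurikeuts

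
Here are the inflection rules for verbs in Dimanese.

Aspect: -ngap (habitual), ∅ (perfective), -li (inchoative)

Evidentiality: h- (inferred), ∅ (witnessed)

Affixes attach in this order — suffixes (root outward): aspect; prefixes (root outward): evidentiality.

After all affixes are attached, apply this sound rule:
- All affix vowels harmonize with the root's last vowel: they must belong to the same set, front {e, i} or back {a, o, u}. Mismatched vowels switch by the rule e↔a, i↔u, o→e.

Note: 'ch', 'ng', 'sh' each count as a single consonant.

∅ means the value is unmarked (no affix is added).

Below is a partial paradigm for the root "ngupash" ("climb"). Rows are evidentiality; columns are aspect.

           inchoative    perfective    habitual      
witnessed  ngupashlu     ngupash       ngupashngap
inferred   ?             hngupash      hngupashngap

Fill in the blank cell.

Attach aspect inchoative -li → ngupashli.
Attach evidentiality inferred h- → hngupashli.
Apply vowel harmony: hngupashli → hngupashlu.

hngupashlu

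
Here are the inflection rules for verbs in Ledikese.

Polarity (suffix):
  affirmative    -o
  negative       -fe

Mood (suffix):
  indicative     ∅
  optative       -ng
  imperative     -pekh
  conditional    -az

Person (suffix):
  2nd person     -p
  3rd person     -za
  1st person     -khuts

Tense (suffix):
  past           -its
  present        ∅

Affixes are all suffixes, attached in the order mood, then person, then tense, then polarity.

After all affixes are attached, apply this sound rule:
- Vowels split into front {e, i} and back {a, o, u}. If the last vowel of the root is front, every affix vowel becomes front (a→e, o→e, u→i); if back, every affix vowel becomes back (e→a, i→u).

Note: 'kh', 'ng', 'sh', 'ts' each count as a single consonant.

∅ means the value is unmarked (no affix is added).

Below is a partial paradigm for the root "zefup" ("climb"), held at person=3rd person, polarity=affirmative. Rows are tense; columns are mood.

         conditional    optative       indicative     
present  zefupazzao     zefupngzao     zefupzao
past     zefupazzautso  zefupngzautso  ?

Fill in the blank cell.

zefupzautso

mood = indicative: zero marking, form stays zefup.
Attach person 3rd person -za → zefupza.
Attach tense past -its → zefupzaits.
Attach polarity affirmative -o → zefupzaitso.
Apply vowel harmony: zefupzaitso → zefupzautso.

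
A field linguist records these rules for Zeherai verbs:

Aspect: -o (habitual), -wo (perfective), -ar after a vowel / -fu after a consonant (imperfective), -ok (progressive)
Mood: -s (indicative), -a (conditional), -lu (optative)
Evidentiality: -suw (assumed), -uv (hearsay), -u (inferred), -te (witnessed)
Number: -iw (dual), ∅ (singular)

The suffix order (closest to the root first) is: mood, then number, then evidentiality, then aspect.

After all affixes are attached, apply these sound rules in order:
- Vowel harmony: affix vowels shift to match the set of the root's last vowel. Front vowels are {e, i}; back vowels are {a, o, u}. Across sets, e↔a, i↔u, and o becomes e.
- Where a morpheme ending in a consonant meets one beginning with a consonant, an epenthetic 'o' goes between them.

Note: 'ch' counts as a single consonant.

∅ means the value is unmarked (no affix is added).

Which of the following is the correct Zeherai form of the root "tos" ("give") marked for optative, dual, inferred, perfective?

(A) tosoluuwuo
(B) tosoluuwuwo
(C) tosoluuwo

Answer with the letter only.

Attach mood optative -lu → toslu.
Attach number dual -iw → tosluiw.
Attach evidentiality inferred -u → tosluiwu.
Attach aspect perfective -wo → tosluiwuwo.
Apply vowel harmony: tosluiwuwo → tosluuwuwo.
Apply epenthesis: tosluuwuwo → tosoluuwuwo.
So the correct form is tosoluuwuwo, option (B).
(C) tosoluuwo is wrong: it uses singular instead of dual for number.
(A) tosoluuwuo is wrong: it uses habitual instead of perfective for aspect.

B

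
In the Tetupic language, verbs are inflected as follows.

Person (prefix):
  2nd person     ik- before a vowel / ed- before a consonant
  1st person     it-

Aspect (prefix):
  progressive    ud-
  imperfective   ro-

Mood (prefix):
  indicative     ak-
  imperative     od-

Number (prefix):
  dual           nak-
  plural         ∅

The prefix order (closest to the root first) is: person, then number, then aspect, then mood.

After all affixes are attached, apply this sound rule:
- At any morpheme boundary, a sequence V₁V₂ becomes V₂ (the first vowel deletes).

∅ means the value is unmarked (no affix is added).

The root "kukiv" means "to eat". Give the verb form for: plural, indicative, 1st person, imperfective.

Attach person 1st person it- → itkukiv.
number = plural: zero marking, form stays itkukiv.
Attach aspect imperfective ro- → roitkukiv.
Attach mood indicative ak- → akroitkukiv.
Apply vowel deletion: akroitkukiv → akritkukiv.

akritkukiv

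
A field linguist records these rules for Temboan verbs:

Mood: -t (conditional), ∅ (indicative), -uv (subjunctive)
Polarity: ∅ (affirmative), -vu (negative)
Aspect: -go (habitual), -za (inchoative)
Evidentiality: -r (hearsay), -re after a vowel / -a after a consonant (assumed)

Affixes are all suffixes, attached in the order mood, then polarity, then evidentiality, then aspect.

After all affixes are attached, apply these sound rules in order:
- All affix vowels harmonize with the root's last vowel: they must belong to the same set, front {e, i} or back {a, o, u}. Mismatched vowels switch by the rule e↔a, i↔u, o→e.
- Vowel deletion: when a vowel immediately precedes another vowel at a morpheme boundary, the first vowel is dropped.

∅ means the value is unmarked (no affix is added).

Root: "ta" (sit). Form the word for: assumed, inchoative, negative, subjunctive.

Attach mood subjunctive -uv → tauv.
Attach polarity negative -vu → tauvvu.
Attach evidentiality assumed -re (after vowel 'u') → tauvvure.
Attach aspect inchoative -za → tauvvureza.
Apply vowel harmony: tauvvureza → tauvvuraza.
Apply vowel deletion: tauvvuraza → tuvvuraza.

tuvvuraza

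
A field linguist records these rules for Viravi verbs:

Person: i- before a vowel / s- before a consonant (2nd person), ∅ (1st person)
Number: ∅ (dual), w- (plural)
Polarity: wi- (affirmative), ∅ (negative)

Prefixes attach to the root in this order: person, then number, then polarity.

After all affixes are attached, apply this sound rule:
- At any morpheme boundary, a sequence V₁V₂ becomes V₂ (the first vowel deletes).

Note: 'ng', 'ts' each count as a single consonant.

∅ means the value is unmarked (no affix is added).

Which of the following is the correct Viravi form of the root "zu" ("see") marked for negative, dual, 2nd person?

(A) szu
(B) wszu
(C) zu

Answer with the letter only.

A

Attach person 2nd person s- (before consonant 'z') → szu.
number = dual: zero marking, form stays szu.
polarity = negative: zero marking, form stays szu.
Vowel deletion: no change.
So the correct form is szu, option (A).
(C) zu is wrong: it uses 1st person instead of 2nd person for person.
(B) wszu is wrong: it uses plural instead of dual for number.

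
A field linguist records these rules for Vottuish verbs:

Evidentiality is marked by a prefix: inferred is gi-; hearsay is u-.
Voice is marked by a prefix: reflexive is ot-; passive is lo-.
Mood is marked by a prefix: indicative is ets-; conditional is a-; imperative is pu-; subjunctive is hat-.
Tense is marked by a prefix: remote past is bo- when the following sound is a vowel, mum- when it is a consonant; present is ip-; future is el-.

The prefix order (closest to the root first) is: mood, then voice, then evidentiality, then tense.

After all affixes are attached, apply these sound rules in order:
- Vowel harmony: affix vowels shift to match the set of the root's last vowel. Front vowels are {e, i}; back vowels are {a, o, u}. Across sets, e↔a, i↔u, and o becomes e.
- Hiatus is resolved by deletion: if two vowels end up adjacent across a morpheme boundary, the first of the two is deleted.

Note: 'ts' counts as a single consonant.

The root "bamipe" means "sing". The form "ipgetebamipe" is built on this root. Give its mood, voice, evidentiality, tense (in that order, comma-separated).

conditional, reflexive, inferred, present

Segment: ip-gi-ot-a-bamipe.
mood: a- → conditional.
voice: ot- → reflexive.
evidentiality: gi- → inferred.
tense: ip- → present.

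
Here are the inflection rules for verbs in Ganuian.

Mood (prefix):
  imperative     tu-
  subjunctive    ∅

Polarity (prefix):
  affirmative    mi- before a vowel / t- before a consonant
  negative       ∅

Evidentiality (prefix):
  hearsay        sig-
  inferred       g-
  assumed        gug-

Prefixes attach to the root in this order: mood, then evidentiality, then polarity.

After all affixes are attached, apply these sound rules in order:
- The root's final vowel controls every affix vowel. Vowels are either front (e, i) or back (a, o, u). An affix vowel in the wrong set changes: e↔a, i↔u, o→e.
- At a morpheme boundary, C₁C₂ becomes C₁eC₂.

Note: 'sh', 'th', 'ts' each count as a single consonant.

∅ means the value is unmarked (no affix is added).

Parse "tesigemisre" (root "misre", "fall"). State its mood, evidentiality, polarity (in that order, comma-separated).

Segment: t-sig-misre.
mood: ∅ → subjunctive.
evidentiality: sig- → hearsay.
polarity: mi/t- → affirmative.

subjunctive, hearsay, affirmative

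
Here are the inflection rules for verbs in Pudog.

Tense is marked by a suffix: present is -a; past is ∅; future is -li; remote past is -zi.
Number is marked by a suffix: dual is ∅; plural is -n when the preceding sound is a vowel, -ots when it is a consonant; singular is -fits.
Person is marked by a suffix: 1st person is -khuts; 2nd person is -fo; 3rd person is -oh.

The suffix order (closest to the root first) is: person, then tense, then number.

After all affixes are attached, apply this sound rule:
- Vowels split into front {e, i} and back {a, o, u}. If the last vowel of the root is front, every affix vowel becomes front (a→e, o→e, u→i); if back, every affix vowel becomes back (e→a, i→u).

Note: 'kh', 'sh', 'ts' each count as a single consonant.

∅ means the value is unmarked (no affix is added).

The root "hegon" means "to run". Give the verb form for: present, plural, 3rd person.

hegonohan

Attach person 3rd person -oh → hegonoh.
Attach tense present -a → hegonoha.
Attach number plural -n (after vowel 'a') → hegonohan.
Vowel harmony: no change.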